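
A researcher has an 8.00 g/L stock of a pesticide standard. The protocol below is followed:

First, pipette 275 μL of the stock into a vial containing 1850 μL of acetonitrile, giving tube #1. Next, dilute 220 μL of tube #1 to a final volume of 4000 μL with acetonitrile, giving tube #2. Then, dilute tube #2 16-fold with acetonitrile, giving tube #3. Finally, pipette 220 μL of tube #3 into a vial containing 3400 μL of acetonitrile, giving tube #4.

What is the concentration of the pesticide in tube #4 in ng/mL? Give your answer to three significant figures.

216 ng/mL

Step 1: 275 μL + 1850 μL = 2125 μL total → factor 2125/275 = 7.7273
Step 2: 220 μL brought to 4000 μL → factor 4000/220 = 18.182
Step 3: 16-fold → factor 16
Step 4: 220 μL + 3400 μL = 3620 μL total → factor 3620/220 = 16.455
Overall dilution factor = 7.7273 × 18.182 × 16 × 16.455 = 36989
Final = 8.00 g/L / 36989 = 0.0002163 g/L = 216 ng/mL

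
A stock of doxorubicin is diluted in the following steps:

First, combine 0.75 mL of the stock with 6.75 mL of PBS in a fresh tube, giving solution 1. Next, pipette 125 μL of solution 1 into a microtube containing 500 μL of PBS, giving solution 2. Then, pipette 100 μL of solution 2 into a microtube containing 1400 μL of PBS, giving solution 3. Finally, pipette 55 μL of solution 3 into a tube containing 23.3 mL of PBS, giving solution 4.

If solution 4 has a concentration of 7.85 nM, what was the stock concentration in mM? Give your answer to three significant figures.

Step 1: 0.75 mL + 6.75 mL = 7.5 mL total → factor 7.5/0.75 = 10
Step 2: 125 μL + 500 μL = 625 μL total → factor 625/125 = 5
Step 3: 100 μL + 1400 μL = 1500 μL total → factor 1500/100 = 15
Step 4: 55 μL + 23.3 mL = 23355 μL total → factor 23355/55 = 424.64
Overall dilution factor = 10 × 5 × 15 × 424.64 = 3.1848 × 10^5
Stock = 7.85 nM × 3.1848 × 10^5 = 2.500 × 10^6 nM = 2.50 mM

2.50 mM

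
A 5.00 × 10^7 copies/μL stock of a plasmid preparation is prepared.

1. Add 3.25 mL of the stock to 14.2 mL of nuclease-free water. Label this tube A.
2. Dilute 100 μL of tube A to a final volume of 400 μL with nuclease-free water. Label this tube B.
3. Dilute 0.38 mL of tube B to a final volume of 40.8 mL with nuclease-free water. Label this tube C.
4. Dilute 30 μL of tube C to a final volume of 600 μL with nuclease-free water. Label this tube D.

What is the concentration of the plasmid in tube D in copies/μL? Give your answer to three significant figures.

1.08 × 10^3 copies/μL

Step 1: 3.25 mL + 14.2 mL = 17.45 mL total → factor 17.45/3.25 = 5.3692
Step 2: 100 μL brought to 400 μL → factor 400/100 = 4
Step 3: 0.38 mL brought to 40.8 mL → factor 40.8/0.38 = 107.37
Step 4: 30 μL brought to 600 μL → factor 600/30 = 20
Overall dilution factor = 5.3692 × 4 × 107.37 × 20 = 46119
Final = 5.00 × 10^7 copies/μL / 46119 = 1.08 × 10^3 copies/μL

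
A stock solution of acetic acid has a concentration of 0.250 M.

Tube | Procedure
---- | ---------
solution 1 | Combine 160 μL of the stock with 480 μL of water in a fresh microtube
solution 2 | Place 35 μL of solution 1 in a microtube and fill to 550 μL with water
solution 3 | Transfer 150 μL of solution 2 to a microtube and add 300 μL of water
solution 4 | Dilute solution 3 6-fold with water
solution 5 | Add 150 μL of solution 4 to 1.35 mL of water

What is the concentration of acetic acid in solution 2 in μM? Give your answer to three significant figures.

3.98 × 10^3 μM

Step 1: 160 μL + 480 μL = 640 μL total → factor 640/160 = 4
Step 2: 35 μL brought to 550 μL → factor 550/35 = 15.714
Dilution factor through solution 2 = 4 × 15.714 = 62.857
[solution 2] = 0.250 M / 62.857 = 0.003977 M = 3.98 × 10^3 μM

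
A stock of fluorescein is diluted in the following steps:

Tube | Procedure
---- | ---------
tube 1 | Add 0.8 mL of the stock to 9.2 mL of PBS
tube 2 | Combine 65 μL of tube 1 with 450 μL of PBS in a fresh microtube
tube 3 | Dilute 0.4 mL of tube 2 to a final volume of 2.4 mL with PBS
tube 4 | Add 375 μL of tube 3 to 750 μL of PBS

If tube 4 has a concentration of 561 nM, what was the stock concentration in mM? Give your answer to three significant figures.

1.00 mM

Step 1: 0.8 mL + 9.2 mL = 10 mL total → factor 10/0.8 = 12.5
Step 2: 65 μL + 450 μL = 515 μL total → factor 515/65 = 7.9231
Step 3: 0.4 mL brought to 2.4 mL → factor 2.4/0.4 = 6
Step 4: 375 μL + 750 μL = 1125 μL total → factor 1125/375 = 3
Overall dilution factor = 12.5 × 7.9231 × 6 × 3 = 1782.7
Stock = 561 nM × 1782.7 = 1.000 × 10^6 nM = 1.00 mM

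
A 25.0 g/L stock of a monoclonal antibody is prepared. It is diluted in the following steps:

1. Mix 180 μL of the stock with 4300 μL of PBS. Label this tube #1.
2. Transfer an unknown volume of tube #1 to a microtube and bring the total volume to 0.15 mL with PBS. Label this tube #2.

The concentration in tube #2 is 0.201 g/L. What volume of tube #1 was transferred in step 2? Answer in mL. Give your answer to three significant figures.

Step 1: 180 μL + 4300 μL = 4480 μL total → factor 4480/180 = 24.889
Step 2: v brought to 0.15 mL → factor = 0.15 mL/v
Product of known-step factors = 24.889
Overall factor = 25.0 g/L / (0.201 g/L) = 124.38
Step-2 factor = 124.38 / 24.889 = 4.9973
v = 0.15 mL / 4.9973 = 0.0300 mL

0.0300 mL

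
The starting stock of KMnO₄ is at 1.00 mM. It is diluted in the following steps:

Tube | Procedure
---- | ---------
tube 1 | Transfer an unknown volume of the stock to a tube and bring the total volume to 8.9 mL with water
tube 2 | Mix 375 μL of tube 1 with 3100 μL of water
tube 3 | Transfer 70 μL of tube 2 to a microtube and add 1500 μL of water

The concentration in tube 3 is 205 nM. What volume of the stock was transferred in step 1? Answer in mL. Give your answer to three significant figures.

Step 1: v brought to 8.9 mL → factor = 8.9 mL/v
Step 2: 375 μL + 3100 μL = 3475 μL total → factor 3475/375 = 9.2667
Step 3: 70 μL + 1500 μL = 1570 μL total → factor 1570/70 = 22.429
Product of known-step factors = 207.84
Overall factor = 1.00 mM / (205 nM) = 4878
Step-1 factor = 4878 / 207.84 = 23.47
v = 8.9 mL / 23.47 = 0.379 mL

0.379 mL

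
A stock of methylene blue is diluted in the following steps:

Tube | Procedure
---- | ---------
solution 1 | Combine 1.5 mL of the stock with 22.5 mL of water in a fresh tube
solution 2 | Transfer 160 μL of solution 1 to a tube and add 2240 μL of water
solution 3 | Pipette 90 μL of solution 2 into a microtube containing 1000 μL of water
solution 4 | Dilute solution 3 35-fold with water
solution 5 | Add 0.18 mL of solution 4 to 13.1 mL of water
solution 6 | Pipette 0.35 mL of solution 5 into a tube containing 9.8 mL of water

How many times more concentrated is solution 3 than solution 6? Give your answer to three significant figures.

7.49 × 10^4

Step 1: 1.5 mL + 22.5 mL = 24 mL total → factor 24/1.5 = 16
Step 2: 160 μL + 2240 μL = 2400 μL total → factor 2400/160 = 15
Step 3: 90 μL + 1000 μL = 1090 μL total → factor 1090/90 = 12.111
Step 4: 35-fold → factor 35
Step 5: 0.18 mL + 13.1 mL = 13.28 mL total → factor 13.28/0.18 = 73.778
Step 6: 0.35 mL + 9.8 mL = 10.15 mL total → factor 10.15/0.35 = 29
Dilution factor to solution 3 = 2906.7; to solution 6 = 2.1766 × 10^8
[solution 3]/[solution 6] = (factor to solution 6)/(factor to solution 3) = 2.1766 × 10^8/2906.7 = 7.49 × 10^4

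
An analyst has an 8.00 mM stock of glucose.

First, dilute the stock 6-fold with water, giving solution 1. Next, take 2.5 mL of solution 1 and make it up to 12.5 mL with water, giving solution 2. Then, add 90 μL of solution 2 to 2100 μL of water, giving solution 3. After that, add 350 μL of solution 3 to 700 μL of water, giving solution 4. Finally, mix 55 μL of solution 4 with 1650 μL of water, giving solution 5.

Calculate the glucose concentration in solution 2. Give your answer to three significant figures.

0.267 mM

Step 1: 6-fold → factor 6
Step 2: 2.5 mL brought to 12.5 mL → factor 12.5/2.5 = 5
Dilution factor through solution 2 = 6 × 5 = 30
[solution 2] = 8.00 mM / 30 = 0.267 mM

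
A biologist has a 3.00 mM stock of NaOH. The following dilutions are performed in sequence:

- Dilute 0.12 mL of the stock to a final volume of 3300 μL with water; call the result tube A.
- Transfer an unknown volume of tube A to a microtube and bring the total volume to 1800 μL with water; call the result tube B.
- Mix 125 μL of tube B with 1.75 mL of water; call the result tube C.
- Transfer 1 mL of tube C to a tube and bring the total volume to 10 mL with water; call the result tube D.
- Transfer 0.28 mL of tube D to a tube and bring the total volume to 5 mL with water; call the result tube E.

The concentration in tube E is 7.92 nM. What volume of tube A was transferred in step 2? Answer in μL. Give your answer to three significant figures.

350 μL

Step 1: 0.12 mL brought to 3300 μL → factor 3.3/0.12 = 27.5
Step 2: v brought to 1800 μL → factor = 1800 μL/v
Step 3: 125 μL + 1.75 mL = 1875 μL total → factor 1875/125 = 15
Step 4: 1 mL brought to 10 mL → factor 10/1 = 10
Step 5: 0.28 mL brought to 5 mL → factor 5/0.28 = 17.857
Product of known-step factors = 73661
Overall factor = 3.00 mM / (7.92 nM) = 3.7879 × 10^5
Step-2 factor = 3.7879 × 10^5 / 73661 = 5.1423
v = 1800 μL / 5.1423 = 350 μL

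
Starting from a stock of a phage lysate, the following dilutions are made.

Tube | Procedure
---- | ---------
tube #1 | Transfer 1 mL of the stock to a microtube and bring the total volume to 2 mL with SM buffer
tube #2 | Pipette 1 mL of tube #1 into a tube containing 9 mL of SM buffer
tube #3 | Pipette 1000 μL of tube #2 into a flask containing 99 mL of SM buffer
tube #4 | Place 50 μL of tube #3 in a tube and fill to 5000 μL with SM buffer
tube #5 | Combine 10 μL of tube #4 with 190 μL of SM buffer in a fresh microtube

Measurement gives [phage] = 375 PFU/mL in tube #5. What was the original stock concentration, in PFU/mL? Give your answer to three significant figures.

1.50 × 10^9 PFU/mL

Step 1: 1 mL brought to 2 mL → factor 2/1 = 2
Step 2: 1 mL + 9 mL = 10 mL total → factor 10/1 = 10
Step 3: 1000 μL + 99 mL = 1 × 10^5 μL total → factor 1 × 10^5/1000 = 100
Step 4: 50 μL brought to 5000 μL → factor 5000/50 = 100
Step 5: 10 μL + 190 μL = 200 μL total → factor 200/10 = 20
Overall dilution factor = 2 × 10 × 100 × 100 × 20 = 4 × 10^6
Stock = 375 PFU/mL × 4 × 10^6 = 1.50 × 10^9 PFU/mL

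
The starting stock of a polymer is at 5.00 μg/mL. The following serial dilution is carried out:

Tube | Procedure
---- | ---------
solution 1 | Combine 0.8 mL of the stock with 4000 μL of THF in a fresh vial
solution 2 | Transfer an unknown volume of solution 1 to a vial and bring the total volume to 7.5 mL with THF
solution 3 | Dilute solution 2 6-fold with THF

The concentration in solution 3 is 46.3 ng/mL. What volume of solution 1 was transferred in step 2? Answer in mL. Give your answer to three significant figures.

2.50 mL

Step 1: 0.8 mL + 4000 μL = 4.8 mL total → factor 4.8/0.8 = 6
Step 2: v brought to 7.5 mL → factor = 7.5 mL/v
Step 3: 6-fold → factor 6
Product of known-step factors = 36
Overall factor = 5.00 μg/mL / (46.3 ng/mL) = 107.99
Step-2 factor = 107.99 / 36 = 2.9998
v = 7.5 mL / 2.9998 = 2.50 mL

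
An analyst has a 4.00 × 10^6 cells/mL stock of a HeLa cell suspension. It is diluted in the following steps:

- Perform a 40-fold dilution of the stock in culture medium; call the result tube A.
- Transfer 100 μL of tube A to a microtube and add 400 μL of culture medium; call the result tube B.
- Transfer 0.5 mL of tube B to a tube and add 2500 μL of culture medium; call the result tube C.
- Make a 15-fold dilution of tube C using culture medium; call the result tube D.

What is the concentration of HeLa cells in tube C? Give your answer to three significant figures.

Step 1: 40-fold → factor 40
Step 2: 100 μL + 400 μL = 500 μL total → factor 500/100 = 5
Step 3: 0.5 mL + 2500 μL = 3 mL total → factor 3/0.5 = 6
Dilution factor through tube C = 40 × 5 × 6 = 1200
[tube C] = 4.00 × 10^6 cells/mL / 1200 = 3.33 × 10^3 cells/mL

3.33 × 10^3 cells/mL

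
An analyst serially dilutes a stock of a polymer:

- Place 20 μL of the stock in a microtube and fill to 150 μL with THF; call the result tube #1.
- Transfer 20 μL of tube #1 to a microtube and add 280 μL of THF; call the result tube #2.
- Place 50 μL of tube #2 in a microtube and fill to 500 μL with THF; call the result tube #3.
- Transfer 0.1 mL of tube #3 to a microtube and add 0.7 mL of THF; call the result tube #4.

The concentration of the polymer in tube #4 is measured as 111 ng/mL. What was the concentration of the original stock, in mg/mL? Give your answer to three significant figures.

0.999 mg/mL

Step 1: 20 μL brought to 150 μL → factor 150/20 = 7.5
Step 2: 20 μL + 280 μL = 300 μL total → factor 300/20 = 15
Step 3: 50 μL brought to 500 μL → factor 500/50 = 10
Step 4: 0.1 mL + 0.7 mL = 0.8 mL total → factor 0.8/0.1 = 8
Overall dilution factor = 7.5 × 15 × 10 × 8 = 9000
Stock = 111 ng/mL × 9000 = 9.990 × 10^5 ng/mL = 0.999 mg/mL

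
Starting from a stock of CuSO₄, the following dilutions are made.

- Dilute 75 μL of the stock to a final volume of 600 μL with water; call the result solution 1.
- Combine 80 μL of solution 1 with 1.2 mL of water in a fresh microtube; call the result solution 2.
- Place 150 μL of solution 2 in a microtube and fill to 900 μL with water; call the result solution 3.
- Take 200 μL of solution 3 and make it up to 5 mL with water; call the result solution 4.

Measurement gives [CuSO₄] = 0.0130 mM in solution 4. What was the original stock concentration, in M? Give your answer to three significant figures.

0.250 M

Step 1: 75 μL brought to 600 μL → factor 600/75 = 8
Step 2: 80 μL + 1.2 mL = 1280 μL total → factor 1280/80 = 16
Step 3: 150 μL brought to 900 μL → factor 900/150 = 6
Step 4: 200 μL brought to 5 mL → factor 5000/200 = 25
Overall dilution factor = 8 × 16 × 6 × 25 = 19200
Stock = 0.0130 mM × 19200 = 249.6 mM = 0.250 M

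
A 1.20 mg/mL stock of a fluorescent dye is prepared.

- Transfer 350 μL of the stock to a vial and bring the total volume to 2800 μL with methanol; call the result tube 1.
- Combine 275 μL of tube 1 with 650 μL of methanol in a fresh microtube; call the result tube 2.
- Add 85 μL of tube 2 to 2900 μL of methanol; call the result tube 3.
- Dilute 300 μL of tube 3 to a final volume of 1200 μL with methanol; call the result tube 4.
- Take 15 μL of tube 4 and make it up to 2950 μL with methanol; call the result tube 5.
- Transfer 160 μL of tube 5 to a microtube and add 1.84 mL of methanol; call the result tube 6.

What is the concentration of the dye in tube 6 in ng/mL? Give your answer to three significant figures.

Step 1: 350 μL brought to 2800 μL → factor 2800/350 = 8
Step 2: 275 μL + 650 μL = 925 μL total → factor 925/275 = 3.3636
Step 3: 85 μL + 2900 μL = 2985 μL total → factor 2985/85 = 35.118
Step 4: 300 μL brought to 1200 μL → factor 1200/300 = 4
Step 5: 15 μL brought to 2950 μL → factor 2950/15 = 196.67
Step 6: 160 μL + 1.84 mL = 2000 μL total → factor 2000/160 = 12.5
Overall dilution factor = 8 × 3.3636 × 35.118 × 4 × 196.67 × 12.5 = 9.2923 × 10^6
Final = 1.20 mg/mL / 9.2923 × 10^6 = 1.291 × 10^-7 mg/mL = 0.129 ng/mL

0.129 ng/mL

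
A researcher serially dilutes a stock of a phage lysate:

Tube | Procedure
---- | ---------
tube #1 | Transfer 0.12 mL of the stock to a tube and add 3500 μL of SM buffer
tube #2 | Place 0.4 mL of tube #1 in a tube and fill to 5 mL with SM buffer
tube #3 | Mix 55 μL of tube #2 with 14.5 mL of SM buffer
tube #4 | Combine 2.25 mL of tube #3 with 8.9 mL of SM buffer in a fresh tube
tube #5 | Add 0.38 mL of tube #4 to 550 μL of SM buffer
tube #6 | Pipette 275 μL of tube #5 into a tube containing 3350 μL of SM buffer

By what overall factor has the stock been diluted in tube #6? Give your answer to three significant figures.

1.60 × 10^7

Step 1: 0.12 mL + 3500 μL = 3.62 mL total → factor 3.62/0.12 = 30.167
Step 2: 0.4 mL brought to 5 mL → factor 5/0.4 = 12.5
Step 3: 55 μL + 14.5 mL = 14555 μL total → factor 14555/55 = 264.64
Step 4: 2.25 mL + 8.9 mL = 11.15 mL total → factor 11.15/2.25 = 4.9556
Step 5: 0.38 mL + 550 μL = 0.93 mL total → factor 0.93/0.38 = 2.4474
Step 6: 275 μL + 3350 μL = 3625 μL total → factor 3625/275 = 13.182
Overall dilution factor = 30.167 × 12.5 × 264.64 × 4.9556 × 2.4474 × 13.182 = 1.5953 × 10^7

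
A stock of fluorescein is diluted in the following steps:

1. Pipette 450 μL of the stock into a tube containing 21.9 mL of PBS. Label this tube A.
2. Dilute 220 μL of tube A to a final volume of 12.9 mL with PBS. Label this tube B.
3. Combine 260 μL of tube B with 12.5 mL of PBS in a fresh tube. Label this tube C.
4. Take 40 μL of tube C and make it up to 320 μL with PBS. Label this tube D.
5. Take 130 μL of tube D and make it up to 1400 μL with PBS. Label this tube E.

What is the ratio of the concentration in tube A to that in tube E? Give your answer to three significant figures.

Step 1: 450 μL + 21.9 mL = 22350 μL total → factor 22350/450 = 49.667
Step 2: 220 μL brought to 12.9 mL → factor 12900/220 = 58.636
Step 3: 260 μL + 12.5 mL = 12760 μL total → factor 12760/260 = 49.077
Step 4: 40 μL brought to 320 μL → factor 320/40 = 8
Step 5: 130 μL brought to 1400 μL → factor 1400/130 = 10.769
Dilution factor to tube A = 49.667; to tube E = 1.2314 × 10^7
[tube A]/[tube E] = (factor to tube E)/(factor to tube A) = 1.2314 × 10^7/49.667 = 2.48 × 10^5

2.48 × 10^5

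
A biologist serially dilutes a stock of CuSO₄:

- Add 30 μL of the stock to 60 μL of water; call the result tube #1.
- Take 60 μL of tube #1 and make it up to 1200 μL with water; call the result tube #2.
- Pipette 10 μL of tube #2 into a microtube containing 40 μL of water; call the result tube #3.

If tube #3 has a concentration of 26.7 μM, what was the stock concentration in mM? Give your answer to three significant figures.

Step 1: 30 μL + 60 μL = 90 μL total → factor 90/30 = 3
Step 2: 60 μL brought to 1200 μL → factor 1200/60 = 20
Step 3: 10 μL + 40 μL = 50 μL total → factor 50/10 = 5
Overall dilution factor = 3 × 20 × 5 = 300
Stock = 26.7 μM × 300 = 8010 μM = 8.01 mM

8.01 mM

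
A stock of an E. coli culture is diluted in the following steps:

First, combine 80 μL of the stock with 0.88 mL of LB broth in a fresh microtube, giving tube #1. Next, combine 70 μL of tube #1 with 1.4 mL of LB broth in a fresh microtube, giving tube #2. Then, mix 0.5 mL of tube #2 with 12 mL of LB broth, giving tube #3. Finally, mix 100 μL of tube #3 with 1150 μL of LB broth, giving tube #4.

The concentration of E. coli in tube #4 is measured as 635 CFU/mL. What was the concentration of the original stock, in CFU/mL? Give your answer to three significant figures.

Step 1: 80 μL + 0.88 mL = 960 μL total → factor 960/80 = 12
Step 2: 70 μL + 1.4 mL = 1470 μL total → factor 1470/70 = 21
Step 3: 0.5 mL + 12 mL = 12.5 mL total → factor 12.5/0.5 = 25
Step 4: 100 μL + 1150 μL = 1250 μL total → factor 1250/100 = 12.5
Overall dilution factor = 12 × 21 × 25 × 12.5 = 78750
Stock = 635 CFU/mL × 78750 = 5.00 × 10^7 CFU/mL

5.00 × 10^7 CFU/mL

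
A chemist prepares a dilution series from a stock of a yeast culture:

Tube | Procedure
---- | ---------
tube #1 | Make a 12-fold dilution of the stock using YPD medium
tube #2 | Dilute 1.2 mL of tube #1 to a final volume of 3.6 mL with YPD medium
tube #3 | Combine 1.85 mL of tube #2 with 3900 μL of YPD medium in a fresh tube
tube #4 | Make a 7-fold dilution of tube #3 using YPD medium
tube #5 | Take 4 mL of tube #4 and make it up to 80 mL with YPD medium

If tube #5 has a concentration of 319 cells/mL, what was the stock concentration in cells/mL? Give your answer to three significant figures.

5.00 × 10^6 cells/mL

Step 1: 12-fold → factor 12
Step 2: 1.2 mL brought to 3.6 mL → factor 3.6/1.2 = 3
Step 3: 1.85 mL + 3900 μL = 5.75 mL total → factor 5.75/1.85 = 3.1081
Step 4: 7-fold → factor 7
Step 5: 4 mL brought to 80 mL → factor 80/4 = 20
Overall dilution factor = 12 × 3 × 3.1081 × 7 × 20 = 15665
Stock = 319 cells/mL × 15665 = 5.00 × 10^6 cells/mL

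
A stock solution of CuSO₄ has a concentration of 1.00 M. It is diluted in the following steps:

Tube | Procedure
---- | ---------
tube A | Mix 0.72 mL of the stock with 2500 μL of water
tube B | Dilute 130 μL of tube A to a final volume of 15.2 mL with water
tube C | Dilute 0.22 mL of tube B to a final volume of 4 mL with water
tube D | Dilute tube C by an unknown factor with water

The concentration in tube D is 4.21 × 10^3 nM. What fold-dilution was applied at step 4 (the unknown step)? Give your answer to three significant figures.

25.0-fold

Step 1: 0.72 mL + 2500 μL = 3.22 mL total → factor 3.22/0.72 = 4.4722
Step 2: 130 μL brought to 15.2 mL → factor 15200/130 = 116.92
Step 3: 0.22 mL brought to 4 mL → factor 4/0.22 = 18.182
Step 4: unknown factor x
Product of known-step factors = 9507.4
Overall factor = 1.00 M / (4.21 × 10^3 nM) = 2.3753 × 10^5
x = 2.3753 × 10^5 / 9507.4 = 25.0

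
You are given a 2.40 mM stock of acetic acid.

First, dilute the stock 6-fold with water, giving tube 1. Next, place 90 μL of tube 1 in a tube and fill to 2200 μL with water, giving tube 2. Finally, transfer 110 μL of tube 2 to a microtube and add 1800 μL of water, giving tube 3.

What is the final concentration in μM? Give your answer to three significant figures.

0.942 μM

Step 1: 6-fold → factor 6
Step 2: 90 μL brought to 2200 μL → factor 2200/90 = 24.444
Step 3: 110 μL + 1800 μL = 1910 μL total → factor 1910/110 = 17.364
Overall dilution factor = 6 × 24.444 × 17.364 = 2546.7
Final = 2.40 mM / 2546.7 = 0.0009424 mM = 0.942 μM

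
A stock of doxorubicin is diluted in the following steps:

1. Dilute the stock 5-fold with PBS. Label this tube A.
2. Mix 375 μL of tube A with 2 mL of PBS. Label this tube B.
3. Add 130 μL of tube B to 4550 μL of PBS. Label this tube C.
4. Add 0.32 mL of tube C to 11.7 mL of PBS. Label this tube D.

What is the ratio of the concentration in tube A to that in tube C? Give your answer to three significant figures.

228

Step 1: 5-fold → factor 5
Step 2: 375 μL + 2 mL = 2375 μL total → factor 2375/375 = 6.3333
Step 3: 130 μL + 4550 μL = 4680 μL total → factor 4680/130 = 36
Dilution factor to tube A = 5; to tube C = 1140
[tube A]/[tube C] = (factor to tube C)/(factor to tube A) = 1140/5 = 228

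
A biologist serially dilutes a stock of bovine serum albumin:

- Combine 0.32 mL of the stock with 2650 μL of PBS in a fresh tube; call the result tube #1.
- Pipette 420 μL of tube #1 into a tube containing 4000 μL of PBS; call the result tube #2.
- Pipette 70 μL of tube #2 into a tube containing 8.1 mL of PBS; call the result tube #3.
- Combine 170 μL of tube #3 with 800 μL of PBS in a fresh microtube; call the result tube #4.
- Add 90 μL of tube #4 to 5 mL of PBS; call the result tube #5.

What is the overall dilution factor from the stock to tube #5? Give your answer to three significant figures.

Step 1: 0.32 mL + 2650 μL = 2.97 mL total → factor 2.97/0.32 = 9.2812
Step 2: 420 μL + 4000 μL = 4420 μL total → factor 4420/420 = 10.524
Step 3: 70 μL + 8.1 mL = 8170 μL total → factor 8170/70 = 116.71
Step 4: 170 μL + 800 μL = 970 μL total → factor 970/170 = 5.7059
Step 5: 90 μL + 5 mL = 5090 μL total → factor 5090/90 = 56.556
Overall dilution factor = 9.2812 × 10.524 × 116.71 × 5.7059 × 56.556 = 3.6788 × 10^6

3.68 × 10^6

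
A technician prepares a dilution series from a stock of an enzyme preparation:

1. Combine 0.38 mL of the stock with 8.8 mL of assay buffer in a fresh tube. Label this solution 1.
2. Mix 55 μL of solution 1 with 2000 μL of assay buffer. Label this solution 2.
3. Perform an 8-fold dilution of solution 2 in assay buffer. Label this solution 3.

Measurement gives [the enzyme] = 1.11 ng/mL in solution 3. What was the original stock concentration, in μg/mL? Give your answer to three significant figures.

8.02 μg/mL

Step 1: 0.38 mL + 8.8 mL = 9.18 mL total → factor 9.18/0.38 = 24.158
Step 2: 55 μL + 2000 μL = 2055 μL total → factor 2055/55 = 37.364
Step 3: 8-fold → factor 8
Overall dilution factor = 24.158 × 37.364 × 8 = 7221
Stock = 1.11 ng/mL × 7221 = 8015 ng/mL = 8.02 μg/mL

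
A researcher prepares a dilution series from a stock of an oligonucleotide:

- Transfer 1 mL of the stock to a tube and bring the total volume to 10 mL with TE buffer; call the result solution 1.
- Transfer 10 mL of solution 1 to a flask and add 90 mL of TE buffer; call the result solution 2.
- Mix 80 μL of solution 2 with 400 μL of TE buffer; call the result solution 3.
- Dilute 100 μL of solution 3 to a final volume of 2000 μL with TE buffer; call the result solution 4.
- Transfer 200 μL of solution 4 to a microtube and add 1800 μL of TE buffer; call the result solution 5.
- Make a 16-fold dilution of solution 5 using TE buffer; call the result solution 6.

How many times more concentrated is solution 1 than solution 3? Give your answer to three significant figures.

60.0

Step 1: 1 mL brought to 10 mL → factor 10/1 = 10
Step 2: 10 mL + 90 mL = 100 mL total → factor 100/10 = 10
Step 3: 80 μL + 400 μL = 480 μL total → factor 480/80 = 6
Dilution factor to solution 1 = 10; to solution 3 = 600
[solution 1]/[solution 3] = (factor to solution 3)/(factor to solution 1) = 600/10 = 60.0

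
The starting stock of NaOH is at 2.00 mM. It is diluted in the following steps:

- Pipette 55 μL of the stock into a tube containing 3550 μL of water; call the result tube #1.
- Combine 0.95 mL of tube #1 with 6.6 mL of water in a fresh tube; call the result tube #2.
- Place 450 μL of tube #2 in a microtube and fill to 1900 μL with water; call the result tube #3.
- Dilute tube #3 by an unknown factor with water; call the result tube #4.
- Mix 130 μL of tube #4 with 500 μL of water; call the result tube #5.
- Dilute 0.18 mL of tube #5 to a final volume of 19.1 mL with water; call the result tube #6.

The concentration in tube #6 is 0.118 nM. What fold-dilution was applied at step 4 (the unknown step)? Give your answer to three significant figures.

Step 1: 55 μL + 3550 μL = 3605 μL total → factor 3605/55 = 65.545
Step 2: 0.95 mL + 6.6 mL = 7.55 mL total → factor 7.55/0.95 = 7.9474
Step 3: 450 μL brought to 1900 μL → factor 1900/450 = 4.2222
Step 4: unknown factor x
Step 5: 130 μL + 500 μL = 630 μL total → factor 630/130 = 4.8462
Step 6: 0.18 mL brought to 19.1 mL → factor 19.1/0.18 = 106.11
Product of known-step factors = 1.131 × 10^6
Overall factor = 2.00 mM / (0.118 nM) = 1.6949 × 10^7
x = 1.6949 × 10^7 / 1.131 × 10^6 = 15.0

15.0-fold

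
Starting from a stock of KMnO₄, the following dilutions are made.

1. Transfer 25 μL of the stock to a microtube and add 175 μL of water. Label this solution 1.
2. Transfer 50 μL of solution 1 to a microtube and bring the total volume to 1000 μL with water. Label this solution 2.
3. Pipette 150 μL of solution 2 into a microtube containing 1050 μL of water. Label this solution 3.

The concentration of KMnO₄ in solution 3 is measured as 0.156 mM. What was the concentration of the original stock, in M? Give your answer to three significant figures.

0.200 M

Step 1: 25 μL + 175 μL = 200 μL total → factor 200/25 = 8
Step 2: 50 μL brought to 1000 μL → factor 1000/50 = 20
Step 3: 150 μL + 1050 μL = 1200 μL total → factor 1200/150 = 8
Overall dilution factor = 8 × 20 × 8 = 1280
Stock = 0.156 mM × 1280 = 199.7 mM = 0.200 M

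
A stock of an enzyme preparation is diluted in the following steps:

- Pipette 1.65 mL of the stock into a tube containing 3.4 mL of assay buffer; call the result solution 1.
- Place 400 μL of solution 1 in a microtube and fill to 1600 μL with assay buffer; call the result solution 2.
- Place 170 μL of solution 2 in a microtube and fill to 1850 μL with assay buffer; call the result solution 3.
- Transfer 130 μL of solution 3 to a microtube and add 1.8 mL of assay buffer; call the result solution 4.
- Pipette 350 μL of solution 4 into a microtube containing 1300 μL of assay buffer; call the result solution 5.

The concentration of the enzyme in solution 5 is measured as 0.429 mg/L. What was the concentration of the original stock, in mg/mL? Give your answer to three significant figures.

Step 1: 1.65 mL + 3.4 mL = 5.05 mL total → factor 5.05/1.65 = 3.0606
Step 2: 400 μL brought to 1600 μL → factor 1600/400 = 4
Step 3: 170 μL brought to 1850 μL → factor 1850/170 = 10.882
Step 4: 130 μL + 1.8 mL = 1930 μL total → factor 1930/130 = 14.846
Step 5: 350 μL + 1300 μL = 1650 μL total → factor 1650/350 = 4.7143
Overall dilution factor = 3.0606 × 4 × 10.882 × 14.846 × 4.7143 = 9324.4
Stock = 0.429 mg/L × 9324.4 = 4000 mg/L = 4.00 mg/mL

4.00 mg/mL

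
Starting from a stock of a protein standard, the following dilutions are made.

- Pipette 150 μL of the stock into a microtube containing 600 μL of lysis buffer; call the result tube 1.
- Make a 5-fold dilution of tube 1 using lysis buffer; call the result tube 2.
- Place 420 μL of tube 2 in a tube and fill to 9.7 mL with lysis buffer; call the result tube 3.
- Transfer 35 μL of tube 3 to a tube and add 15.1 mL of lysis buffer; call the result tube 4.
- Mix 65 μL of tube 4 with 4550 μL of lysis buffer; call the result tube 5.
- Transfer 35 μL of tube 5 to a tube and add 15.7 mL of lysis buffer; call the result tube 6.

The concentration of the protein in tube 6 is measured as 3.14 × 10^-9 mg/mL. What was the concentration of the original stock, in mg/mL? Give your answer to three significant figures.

Step 1: 150 μL + 600 μL = 750 μL total → factor 750/150 = 5
Step 2: 5-fold → factor 5
Step 3: 420 μL brought to 9.7 mL → factor 9700/420 = 23.095
Step 4: 35 μL + 15.1 mL = 15135 μL total → factor 15135/35 = 432.43
Step 5: 65 μL + 4550 μL = 4615 μL total → factor 4615/65 = 71
Step 6: 35 μL + 15.7 mL = 15735 μL total → factor 15735/35 = 449.57
Overall dilution factor = 5 × 5 × 23.095 × 432.43 × 71 × 449.57 = 7.9696 × 10^9
Stock = 3.14 × 10^-9 mg/mL × 7.9696 × 10^9 = 25.0 mg/mL

25.0 mg/mL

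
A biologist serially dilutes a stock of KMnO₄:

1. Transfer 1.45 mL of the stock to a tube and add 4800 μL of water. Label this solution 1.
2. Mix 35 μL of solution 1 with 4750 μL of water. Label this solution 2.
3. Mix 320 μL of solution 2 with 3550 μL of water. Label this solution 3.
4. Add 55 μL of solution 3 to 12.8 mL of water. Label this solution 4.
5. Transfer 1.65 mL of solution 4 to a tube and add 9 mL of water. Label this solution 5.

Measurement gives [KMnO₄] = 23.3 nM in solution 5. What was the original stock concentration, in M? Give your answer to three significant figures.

0.251 M

Step 1: 1.45 mL + 4800 μL = 6.25 mL total → factor 6.25/1.45 = 4.3103
Step 2: 35 μL + 4750 μL = 4785 μL total → factor 4785/35 = 136.71
Step 3: 320 μL + 3550 μL = 3870 μL total → factor 3870/320 = 12.094
Step 4: 55 μL + 12.8 mL = 12855 μL total → factor 12855/55 = 233.73
Step 5: 1.65 mL + 9 mL = 10.65 mL total → factor 10.65/1.65 = 6.4545
Overall dilution factor = 4.3103 × 136.71 × 12.094 × 233.73 × 6.4545 = 1.0751 × 10^7
Stock = 23.3 nM × 1.0751 × 10^7 = 2.505 × 10^8 nM = 0.251 M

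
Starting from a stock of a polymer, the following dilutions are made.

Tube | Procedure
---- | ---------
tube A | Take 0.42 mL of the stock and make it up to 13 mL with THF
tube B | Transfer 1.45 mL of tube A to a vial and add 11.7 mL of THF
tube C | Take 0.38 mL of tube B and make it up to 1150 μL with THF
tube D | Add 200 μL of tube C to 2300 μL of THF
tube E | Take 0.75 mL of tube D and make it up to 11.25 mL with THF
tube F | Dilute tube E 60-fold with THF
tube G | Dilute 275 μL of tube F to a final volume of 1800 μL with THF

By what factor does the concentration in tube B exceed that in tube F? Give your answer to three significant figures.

3.40 × 10^4

Step 1: 0.42 mL brought to 13 mL → factor 13/0.42 = 30.952
Step 2: 1.45 mL + 11.7 mL = 13.15 mL total → factor 13.15/1.45 = 9.069
Step 3: 0.38 mL brought to 1150 μL → factor 1.15/0.38 = 3.0263
Step 4: 200 μL + 2300 μL = 2500 μL total → factor 2500/200 = 12.5
Step 5: 0.75 mL brought to 11.25 mL → factor 11.25/0.75 = 15
Step 6: 60-fold → factor 60
Dilution factor to tube B = 280.71; to tube F = 9.5569 × 10^6
[tube B]/[tube F] = (factor to tube F)/(factor to tube B) = 9.5569 × 10^6/280.71 = 3.40 × 10^4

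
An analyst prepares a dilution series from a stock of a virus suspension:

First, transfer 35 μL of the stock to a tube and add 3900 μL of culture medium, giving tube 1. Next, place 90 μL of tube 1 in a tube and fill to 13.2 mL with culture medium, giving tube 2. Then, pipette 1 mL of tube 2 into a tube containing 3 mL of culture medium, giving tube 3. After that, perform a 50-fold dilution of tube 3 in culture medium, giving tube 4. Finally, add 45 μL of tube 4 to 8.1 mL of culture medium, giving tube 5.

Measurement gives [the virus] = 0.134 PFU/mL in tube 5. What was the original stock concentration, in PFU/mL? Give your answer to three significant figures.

8.00 × 10^7 PFU/mL

Step 1: 35 μL + 3900 μL = 3935 μL total → factor 3935/35 = 112.43
Step 2: 90 μL brought to 13.2 mL → factor 13200/90 = 146.67
Step 3: 1 mL + 3 mL = 4 mL total → factor 4/1 = 4
Step 4: 50-fold → factor 50
Step 5: 45 μL + 8.1 mL = 8145 μL total → factor 8145/45 = 181
Overall dilution factor = 112.43 × 146.67 × 4 × 50 × 181 = 5.9692 × 10^8
Stock = 0.134 PFU/mL × 5.9692 × 10^8 = 8.00 × 10^7 PFU/mL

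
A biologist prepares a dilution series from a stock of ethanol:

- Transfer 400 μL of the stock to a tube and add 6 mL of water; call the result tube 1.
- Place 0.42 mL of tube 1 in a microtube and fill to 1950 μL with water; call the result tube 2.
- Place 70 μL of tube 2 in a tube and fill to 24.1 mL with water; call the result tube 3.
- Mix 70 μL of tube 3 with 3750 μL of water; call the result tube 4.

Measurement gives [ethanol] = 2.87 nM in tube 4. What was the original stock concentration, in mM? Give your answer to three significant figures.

4.01 mM

Step 1: 400 μL + 6 mL = 6400 μL total → factor 6400/400 = 16
Step 2: 0.42 mL brought to 1950 μL → factor 1.95/0.42 = 4.6429
Step 3: 70 μL brought to 24.1 mL → factor 24100/70 = 344.29
Step 4: 70 μL + 3750 μL = 3820 μL total → factor 3820/70 = 54.571
Overall dilution factor = 16 × 4.6429 × 344.29 × 54.571 = 1.3957 × 10^6
Stock = 2.87 nM × 1.3957 × 10^6 = 4.006 × 10^6 nM = 4.01 mM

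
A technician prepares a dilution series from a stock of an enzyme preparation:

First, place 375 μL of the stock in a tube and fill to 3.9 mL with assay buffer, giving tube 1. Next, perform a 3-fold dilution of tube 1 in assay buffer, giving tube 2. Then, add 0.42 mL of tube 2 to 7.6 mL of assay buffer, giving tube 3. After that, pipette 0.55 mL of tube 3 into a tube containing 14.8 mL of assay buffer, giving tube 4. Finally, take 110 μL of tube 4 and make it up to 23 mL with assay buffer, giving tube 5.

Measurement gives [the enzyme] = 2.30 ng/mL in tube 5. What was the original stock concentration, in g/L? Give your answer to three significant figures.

Step 1: 375 μL brought to 3.9 mL → factor 3900/375 = 10.4
Step 2: 3-fold → factor 3
Step 3: 0.42 mL + 7.6 mL = 8.02 mL total → factor 8.02/0.42 = 19.095
Step 4: 0.55 mL + 14.8 mL = 15.35 mL total → factor 15.35/0.55 = 27.909
Step 5: 110 μL brought to 23 mL → factor 23000/110 = 209.09
Overall dilution factor = 10.4 × 3 × 19.095 × 27.909 × 209.09 = 3.4766 × 10^6
Stock = 2.30 ng/mL × 3.4766 × 10^6 = 7.996 × 10^6 ng/mL = 8.00 g/L

8.00 g/L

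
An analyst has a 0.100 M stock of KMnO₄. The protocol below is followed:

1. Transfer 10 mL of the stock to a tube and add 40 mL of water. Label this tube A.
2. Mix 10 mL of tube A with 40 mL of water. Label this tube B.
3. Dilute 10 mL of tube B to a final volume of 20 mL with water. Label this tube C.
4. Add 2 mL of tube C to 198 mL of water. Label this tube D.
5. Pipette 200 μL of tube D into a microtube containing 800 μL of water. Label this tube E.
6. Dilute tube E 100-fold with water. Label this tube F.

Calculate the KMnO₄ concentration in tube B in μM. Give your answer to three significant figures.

4.00 × 10^3 μM

Step 1: 10 mL + 40 mL = 50 mL total → factor 50/10 = 5
Step 2: 10 mL + 40 mL = 50 mL total → factor 50/10 = 5
Dilution factor through tube B = 5 × 5 = 25
[tube B] = 0.100 M / 25 = 0.004000 M = 4.00 × 10^3 μM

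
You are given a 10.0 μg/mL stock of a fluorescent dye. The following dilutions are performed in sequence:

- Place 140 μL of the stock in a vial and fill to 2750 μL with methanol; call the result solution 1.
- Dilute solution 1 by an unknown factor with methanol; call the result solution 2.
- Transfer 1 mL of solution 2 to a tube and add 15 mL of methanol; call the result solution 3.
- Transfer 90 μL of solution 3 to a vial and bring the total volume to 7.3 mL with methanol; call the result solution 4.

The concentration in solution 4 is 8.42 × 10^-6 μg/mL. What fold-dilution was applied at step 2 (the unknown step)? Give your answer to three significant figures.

46.6-fold

Step 1: 140 μL brought to 2750 μL → factor 2750/140 = 19.643
Step 2: unknown factor x
Step 3: 1 mL + 15 mL = 16 mL total → factor 16/1 = 16
Step 4: 90 μL brought to 7.3 mL → factor 7300/90 = 81.111
Product of known-step factors = 25492
Overall factor = 10.0 μg/mL / (8.42 × 10^-6 μg/mL) = 1.1876 × 10^6
x = 1.1876 × 10^6 / 25492 = 46.6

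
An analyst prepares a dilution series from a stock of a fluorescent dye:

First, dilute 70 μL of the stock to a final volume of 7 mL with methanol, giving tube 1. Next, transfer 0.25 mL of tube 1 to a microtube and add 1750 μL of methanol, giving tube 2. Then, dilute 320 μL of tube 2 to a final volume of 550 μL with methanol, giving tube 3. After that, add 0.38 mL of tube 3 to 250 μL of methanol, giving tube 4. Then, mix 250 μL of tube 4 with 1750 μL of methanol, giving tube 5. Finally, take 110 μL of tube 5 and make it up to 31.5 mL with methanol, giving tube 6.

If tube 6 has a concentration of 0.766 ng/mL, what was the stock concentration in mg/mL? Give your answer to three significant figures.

Step 1: 70 μL brought to 7 mL → factor 7000/70 = 100
Step 2: 0.25 mL + 1750 μL = 2 mL total → factor 2/0.25 = 8
Step 3: 320 μL brought to 550 μL → factor 550/320 = 1.7188
Step 4: 0.38 mL + 250 μL = 0.63 mL total → factor 0.63/0.38 = 1.6579
Step 5: 250 μL + 1750 μL = 2000 μL total → factor 2000/250 = 8
Step 6: 110 μL brought to 31.5 mL → factor 31500/110 = 286.36
Overall dilution factor = 100 × 8 × 1.7188 × 1.6579 × 8 × 286.36 = 5.2224 × 10^6
Stock = 0.766 ng/mL × 5.2224 × 10^6 = 4.000 × 10^6 ng/mL = 4.00 mg/mL

4.00 mg/mL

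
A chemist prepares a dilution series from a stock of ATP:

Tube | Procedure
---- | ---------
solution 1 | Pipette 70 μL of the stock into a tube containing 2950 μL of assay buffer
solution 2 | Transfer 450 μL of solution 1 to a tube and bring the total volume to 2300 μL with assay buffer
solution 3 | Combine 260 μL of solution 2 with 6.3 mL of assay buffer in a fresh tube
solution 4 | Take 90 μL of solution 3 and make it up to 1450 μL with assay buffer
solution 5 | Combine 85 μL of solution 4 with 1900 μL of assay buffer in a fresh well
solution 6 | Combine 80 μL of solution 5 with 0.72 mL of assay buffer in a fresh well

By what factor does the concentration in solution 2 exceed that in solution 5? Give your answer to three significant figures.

9.49 × 10^3

Step 1: 70 μL + 2950 μL = 3020 μL total → factor 3020/70 = 43.143
Step 2: 450 μL brought to 2300 μL → factor 2300/450 = 5.1111
Step 3: 260 μL + 6.3 mL = 6560 μL total → factor 6560/260 = 25.231
Step 4: 90 μL brought to 1450 μL → factor 1450/90 = 16.111
Step 5: 85 μL + 1900 μL = 1985 μL total → factor 1985/85 = 23.353
Dilution factor to solution 2 = 220.51; to solution 5 = 2.0933 × 10^6
[solution 2]/[solution 5] = (factor to solution 5)/(factor to solution 2) = 2.0933 × 10^6/220.51 = 9.49 × 10^3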